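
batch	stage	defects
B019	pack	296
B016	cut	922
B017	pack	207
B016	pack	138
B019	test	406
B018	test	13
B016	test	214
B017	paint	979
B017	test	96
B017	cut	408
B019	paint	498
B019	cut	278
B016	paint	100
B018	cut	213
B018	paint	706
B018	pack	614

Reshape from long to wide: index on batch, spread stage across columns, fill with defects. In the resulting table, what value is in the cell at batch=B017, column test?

Wide layout: rows indexed by batch, columns are the 4 distinct stage values (pack, cut, test, paint).
Cell (batch=B017, stage=test) draws from the long row where batch=B017 and stage=test, which has defects=96.

96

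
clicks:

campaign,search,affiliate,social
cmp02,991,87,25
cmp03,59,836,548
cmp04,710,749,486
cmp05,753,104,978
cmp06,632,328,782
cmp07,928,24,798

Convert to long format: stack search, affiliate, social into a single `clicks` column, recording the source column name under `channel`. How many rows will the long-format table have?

18

6 campaign values × 3 melted columns = 18 rows.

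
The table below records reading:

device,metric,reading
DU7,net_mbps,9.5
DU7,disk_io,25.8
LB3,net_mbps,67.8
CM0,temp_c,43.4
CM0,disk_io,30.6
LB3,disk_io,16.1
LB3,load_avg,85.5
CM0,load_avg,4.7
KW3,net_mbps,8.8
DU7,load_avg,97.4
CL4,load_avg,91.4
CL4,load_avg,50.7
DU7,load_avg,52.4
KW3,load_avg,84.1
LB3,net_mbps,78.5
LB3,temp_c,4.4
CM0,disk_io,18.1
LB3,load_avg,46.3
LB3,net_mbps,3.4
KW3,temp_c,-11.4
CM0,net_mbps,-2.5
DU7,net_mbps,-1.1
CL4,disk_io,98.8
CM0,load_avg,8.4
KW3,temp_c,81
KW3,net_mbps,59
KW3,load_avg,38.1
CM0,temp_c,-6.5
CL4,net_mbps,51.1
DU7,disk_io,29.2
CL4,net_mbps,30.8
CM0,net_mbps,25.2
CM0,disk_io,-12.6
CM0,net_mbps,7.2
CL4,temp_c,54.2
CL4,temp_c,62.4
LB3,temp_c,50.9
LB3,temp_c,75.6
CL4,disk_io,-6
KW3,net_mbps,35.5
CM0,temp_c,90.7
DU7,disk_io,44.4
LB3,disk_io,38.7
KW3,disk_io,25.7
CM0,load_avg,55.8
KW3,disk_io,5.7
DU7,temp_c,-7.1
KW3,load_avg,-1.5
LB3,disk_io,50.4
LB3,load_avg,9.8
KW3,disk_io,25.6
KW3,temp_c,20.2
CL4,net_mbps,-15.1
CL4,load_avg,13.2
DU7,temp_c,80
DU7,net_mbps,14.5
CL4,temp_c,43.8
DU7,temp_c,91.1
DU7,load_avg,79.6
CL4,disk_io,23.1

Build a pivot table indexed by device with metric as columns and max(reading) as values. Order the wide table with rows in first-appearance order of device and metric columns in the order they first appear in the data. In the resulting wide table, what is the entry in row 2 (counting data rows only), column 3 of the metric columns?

75.6

With rows in first-appearance order of device, row 2 is device=LB3. metric columns in first-appearance order: net_mbps, disk_io, temp_c, load_avg; column 3 is temp_c.
Long rows with device=LB3, metric=temp_c: max(4.4, 50.9, 75.6) = 75.6.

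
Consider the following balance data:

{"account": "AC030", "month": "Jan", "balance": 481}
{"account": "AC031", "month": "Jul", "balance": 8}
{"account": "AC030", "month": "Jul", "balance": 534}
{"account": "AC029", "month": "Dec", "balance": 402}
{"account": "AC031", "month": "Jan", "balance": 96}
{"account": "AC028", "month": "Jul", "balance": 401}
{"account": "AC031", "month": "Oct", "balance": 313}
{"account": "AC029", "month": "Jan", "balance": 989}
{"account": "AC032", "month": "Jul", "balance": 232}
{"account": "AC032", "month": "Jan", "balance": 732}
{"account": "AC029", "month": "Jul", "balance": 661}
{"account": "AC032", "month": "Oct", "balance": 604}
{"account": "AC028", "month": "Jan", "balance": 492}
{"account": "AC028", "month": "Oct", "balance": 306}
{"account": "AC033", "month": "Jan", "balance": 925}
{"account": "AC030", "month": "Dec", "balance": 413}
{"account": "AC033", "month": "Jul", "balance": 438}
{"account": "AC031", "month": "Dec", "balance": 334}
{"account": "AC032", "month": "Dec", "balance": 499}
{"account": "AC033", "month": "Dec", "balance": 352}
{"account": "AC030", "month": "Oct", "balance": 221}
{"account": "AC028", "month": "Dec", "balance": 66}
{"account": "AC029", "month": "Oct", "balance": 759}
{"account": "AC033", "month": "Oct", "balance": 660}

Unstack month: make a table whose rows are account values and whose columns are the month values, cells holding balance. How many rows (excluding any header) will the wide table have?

6

6 distinct account values → 6 rows.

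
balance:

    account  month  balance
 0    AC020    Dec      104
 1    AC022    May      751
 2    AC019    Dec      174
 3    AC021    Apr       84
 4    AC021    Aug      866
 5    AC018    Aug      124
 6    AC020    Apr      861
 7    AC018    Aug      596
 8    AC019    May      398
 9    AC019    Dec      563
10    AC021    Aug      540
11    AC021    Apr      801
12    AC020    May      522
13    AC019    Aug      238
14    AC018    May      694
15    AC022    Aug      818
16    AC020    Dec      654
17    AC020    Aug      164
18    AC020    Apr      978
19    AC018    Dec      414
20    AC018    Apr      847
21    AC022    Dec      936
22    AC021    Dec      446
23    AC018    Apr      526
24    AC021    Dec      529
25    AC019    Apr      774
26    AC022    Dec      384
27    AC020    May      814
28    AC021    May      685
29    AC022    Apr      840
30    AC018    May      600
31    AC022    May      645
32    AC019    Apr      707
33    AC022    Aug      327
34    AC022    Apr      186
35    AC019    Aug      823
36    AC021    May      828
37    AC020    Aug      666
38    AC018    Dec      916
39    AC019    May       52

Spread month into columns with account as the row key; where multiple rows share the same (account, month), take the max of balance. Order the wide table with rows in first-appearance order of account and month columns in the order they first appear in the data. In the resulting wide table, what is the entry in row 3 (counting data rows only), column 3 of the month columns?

With rows in first-appearance order of account, row 3 is account=AC019. month columns in first-appearance order: Dec, May, Apr, Aug; column 3 is Apr.
Long rows with account=AC019, month=Apr: max(774, 707) = 774.

774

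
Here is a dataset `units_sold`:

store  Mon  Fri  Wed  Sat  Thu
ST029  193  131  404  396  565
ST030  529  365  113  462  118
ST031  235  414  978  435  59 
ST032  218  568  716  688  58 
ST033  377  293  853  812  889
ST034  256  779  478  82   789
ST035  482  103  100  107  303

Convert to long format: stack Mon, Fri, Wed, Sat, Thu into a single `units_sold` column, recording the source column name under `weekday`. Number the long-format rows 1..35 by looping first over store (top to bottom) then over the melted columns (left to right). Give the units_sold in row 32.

35 rows total (7 × 5). Row 32: index ⌊(32-1)/5⌋ = 6 into store → ST035; (32-1) mod 5 = 1 into the melted columns → Fri.
So row 32 is (ST035, Fri, 103); units_sold = 103.

103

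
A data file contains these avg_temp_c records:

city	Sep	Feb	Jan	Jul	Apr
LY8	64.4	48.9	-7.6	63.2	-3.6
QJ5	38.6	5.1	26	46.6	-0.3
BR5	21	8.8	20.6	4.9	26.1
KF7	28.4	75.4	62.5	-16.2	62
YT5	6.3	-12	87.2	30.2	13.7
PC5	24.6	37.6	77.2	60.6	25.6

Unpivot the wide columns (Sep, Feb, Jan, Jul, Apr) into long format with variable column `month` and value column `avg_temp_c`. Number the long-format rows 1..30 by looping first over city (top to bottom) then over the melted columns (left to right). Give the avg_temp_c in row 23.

87.2

30 rows total (6 × 5). Row 23: index ⌊(23-1)/5⌋ = 4 into city → YT5; (23-1) mod 5 = 2 into the melted columns → Jan.
So row 23 is (YT5, Jan, 87.2); avg_temp_c = 87.2.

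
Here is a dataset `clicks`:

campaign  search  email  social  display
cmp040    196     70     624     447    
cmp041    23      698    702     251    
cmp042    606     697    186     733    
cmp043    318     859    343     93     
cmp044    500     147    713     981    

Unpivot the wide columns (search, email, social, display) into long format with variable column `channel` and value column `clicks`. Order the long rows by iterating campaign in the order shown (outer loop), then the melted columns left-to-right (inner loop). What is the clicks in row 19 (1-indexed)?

20 rows total (5 × 4). Row 19: index ⌊(19-1)/4⌋ = 4 into campaign → cmp044; (19-1) mod 4 = 2 into the melted columns → social.
So row 19 is (cmp044, social, 713); clicks = 713.

713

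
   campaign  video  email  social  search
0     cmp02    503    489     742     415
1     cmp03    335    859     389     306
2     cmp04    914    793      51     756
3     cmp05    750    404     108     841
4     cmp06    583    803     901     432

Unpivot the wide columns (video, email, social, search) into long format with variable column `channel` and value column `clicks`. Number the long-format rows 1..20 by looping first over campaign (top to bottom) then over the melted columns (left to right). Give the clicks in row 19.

20 rows total (5 × 4). Row 19: index ⌊(19-1)/4⌋ = 4 into campaign → cmp06; (19-1) mod 4 = 2 into the melted columns → social.
So row 19 is (cmp06, social, 901); clicks = 901.

901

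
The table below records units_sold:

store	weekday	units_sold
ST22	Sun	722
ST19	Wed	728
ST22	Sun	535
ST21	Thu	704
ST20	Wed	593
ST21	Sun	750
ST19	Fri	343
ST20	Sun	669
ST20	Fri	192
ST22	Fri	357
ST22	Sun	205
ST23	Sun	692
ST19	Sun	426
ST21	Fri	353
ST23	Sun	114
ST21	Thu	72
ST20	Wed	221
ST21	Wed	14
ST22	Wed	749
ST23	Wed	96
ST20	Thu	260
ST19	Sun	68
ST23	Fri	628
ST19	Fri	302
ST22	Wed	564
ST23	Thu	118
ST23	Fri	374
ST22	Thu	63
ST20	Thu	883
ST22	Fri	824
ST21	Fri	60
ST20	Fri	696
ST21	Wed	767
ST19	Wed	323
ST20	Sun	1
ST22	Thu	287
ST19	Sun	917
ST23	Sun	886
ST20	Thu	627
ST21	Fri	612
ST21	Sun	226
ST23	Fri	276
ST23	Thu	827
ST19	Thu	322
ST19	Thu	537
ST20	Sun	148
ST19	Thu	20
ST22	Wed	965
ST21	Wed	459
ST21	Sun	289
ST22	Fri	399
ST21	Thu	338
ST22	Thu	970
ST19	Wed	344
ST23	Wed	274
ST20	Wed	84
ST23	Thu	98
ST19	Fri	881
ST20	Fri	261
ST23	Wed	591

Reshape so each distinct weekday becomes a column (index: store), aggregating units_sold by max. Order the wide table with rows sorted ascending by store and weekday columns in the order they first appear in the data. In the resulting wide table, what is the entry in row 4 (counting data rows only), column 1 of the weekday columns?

722

With rows sorted ascending by store, row 4 is store=ST22. weekday columns in first-appearance order: Sun, Wed, Thu, Fri; column 1 is Sun.
Long rows with store=ST22, weekday=Sun: max(722, 535, 205) = 722.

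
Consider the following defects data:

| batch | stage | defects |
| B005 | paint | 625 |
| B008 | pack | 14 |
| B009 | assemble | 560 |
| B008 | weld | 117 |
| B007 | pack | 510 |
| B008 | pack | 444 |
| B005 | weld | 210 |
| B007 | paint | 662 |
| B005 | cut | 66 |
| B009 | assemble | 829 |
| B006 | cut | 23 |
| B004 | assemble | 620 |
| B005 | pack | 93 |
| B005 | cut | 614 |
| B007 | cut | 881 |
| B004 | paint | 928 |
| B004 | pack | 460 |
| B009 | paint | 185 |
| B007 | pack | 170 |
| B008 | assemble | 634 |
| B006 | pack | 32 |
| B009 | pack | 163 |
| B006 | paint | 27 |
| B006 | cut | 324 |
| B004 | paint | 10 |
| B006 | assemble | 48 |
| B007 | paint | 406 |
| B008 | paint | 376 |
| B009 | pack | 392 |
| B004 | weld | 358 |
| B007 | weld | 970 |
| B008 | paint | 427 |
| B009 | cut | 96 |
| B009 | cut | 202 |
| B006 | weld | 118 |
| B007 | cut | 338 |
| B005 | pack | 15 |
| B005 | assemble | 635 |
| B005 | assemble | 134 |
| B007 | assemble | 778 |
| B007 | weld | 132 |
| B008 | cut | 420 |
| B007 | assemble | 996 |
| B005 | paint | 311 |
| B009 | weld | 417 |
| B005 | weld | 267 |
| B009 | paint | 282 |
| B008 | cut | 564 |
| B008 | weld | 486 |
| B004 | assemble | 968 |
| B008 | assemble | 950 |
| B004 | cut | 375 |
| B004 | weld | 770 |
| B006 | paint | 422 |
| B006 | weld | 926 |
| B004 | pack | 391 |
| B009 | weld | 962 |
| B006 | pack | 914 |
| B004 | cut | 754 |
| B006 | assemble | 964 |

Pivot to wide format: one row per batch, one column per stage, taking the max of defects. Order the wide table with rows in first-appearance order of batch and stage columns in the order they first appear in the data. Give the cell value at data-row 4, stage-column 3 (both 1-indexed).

996

With rows in first-appearance order of batch, row 4 is batch=B007. stage columns in first-appearance order: paint, pack, assemble, weld, cut; column 3 is assemble.
Long rows with batch=B007, stage=assemble: max(778, 996) = 996.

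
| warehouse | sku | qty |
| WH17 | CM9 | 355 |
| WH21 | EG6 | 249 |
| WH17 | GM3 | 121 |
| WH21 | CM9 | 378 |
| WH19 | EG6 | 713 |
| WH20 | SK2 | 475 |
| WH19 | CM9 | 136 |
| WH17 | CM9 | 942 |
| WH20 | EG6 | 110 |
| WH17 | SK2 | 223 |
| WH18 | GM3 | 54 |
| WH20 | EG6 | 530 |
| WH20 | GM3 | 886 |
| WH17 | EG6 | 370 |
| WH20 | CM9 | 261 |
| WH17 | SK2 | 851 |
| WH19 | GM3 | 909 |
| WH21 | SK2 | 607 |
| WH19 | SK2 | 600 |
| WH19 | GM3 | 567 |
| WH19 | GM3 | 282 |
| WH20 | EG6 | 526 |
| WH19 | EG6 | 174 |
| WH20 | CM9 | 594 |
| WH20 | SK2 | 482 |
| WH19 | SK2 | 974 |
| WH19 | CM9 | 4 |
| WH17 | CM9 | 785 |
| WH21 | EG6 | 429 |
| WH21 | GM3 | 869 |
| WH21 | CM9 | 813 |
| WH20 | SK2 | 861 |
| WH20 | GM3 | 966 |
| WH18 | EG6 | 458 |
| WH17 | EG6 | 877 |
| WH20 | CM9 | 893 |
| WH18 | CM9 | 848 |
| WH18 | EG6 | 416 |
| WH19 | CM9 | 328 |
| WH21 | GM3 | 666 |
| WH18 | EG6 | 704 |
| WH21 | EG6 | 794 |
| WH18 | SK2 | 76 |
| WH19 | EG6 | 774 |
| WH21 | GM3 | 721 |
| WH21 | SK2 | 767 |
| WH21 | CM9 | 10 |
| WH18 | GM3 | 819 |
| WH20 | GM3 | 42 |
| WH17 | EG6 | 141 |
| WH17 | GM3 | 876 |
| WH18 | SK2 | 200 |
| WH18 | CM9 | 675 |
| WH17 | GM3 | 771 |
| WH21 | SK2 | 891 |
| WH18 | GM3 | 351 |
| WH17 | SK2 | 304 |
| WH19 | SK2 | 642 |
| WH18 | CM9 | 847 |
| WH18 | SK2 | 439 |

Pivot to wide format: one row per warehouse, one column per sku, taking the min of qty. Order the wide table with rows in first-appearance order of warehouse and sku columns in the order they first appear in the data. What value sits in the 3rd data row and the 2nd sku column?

174

With rows in first-appearance order of warehouse, row 3 is warehouse=WH19. sku columns in first-appearance order: CM9, EG6, GM3, SK2; column 2 is EG6.
Long rows with warehouse=WH19, sku=EG6: min(713, 174, 774) = 174.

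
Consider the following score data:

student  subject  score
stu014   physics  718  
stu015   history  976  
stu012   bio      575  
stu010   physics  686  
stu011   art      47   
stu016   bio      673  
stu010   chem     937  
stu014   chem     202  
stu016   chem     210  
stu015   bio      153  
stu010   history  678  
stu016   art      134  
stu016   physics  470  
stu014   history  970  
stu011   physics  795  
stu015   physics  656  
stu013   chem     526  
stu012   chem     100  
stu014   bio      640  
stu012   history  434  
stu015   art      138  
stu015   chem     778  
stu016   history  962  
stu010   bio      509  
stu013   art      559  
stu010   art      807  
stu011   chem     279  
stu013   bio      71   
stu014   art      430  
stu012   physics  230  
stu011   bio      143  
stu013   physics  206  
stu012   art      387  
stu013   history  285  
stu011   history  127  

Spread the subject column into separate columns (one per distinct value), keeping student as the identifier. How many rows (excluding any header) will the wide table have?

7

7 distinct student values → 7 rows.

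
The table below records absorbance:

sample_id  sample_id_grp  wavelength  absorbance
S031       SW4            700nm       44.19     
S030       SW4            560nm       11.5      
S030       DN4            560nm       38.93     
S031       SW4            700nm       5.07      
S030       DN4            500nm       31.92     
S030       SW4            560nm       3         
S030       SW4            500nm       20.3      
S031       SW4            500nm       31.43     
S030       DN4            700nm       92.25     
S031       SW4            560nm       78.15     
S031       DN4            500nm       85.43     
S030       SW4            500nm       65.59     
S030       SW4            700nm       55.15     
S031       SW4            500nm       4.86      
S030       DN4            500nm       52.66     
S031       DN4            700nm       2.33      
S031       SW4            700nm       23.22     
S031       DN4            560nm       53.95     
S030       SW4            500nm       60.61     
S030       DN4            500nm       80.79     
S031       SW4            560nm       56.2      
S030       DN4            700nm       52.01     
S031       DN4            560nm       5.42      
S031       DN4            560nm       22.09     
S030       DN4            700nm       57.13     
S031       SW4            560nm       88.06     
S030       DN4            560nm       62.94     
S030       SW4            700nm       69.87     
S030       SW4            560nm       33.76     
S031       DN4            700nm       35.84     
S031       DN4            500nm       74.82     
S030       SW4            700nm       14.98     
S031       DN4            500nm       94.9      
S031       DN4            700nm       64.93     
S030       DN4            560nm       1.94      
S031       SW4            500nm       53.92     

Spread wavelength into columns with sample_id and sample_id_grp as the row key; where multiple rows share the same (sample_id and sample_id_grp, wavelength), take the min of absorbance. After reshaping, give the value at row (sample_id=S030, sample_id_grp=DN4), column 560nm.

1.94

Rows with sample_id=S030, sample_id_grp=DN4 and wavelength=560nm: absorbance values are 38.93, 62.94, 1.94.
min(38.93, 62.94, 1.94) = 1.94.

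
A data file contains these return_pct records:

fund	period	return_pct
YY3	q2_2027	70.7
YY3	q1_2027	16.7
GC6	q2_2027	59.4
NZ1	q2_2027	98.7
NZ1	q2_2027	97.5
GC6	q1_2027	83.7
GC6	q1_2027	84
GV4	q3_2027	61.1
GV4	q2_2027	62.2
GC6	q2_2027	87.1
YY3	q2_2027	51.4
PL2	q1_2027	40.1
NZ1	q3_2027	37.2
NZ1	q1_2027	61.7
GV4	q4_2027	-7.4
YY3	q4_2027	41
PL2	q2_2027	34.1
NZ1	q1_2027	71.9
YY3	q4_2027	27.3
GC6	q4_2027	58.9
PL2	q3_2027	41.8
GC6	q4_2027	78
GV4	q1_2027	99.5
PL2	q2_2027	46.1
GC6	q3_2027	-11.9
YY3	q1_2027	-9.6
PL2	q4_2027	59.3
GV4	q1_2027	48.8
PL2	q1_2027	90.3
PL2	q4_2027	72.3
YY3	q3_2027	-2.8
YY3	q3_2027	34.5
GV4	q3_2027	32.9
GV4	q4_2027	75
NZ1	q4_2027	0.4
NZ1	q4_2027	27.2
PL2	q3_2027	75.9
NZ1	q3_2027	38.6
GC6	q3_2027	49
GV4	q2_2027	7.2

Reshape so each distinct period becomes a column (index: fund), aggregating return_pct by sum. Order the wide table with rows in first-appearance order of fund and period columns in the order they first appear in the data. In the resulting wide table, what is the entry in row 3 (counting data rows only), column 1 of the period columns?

196.2

With rows in first-appearance order of fund, row 3 is fund=NZ1. period columns in first-appearance order: q2_2027, q1_2027, q3_2027, q4_2027; column 1 is q2_2027.
Long rows with fund=NZ1, period=q2_2027: 98.7 + 97.5 = 196.2.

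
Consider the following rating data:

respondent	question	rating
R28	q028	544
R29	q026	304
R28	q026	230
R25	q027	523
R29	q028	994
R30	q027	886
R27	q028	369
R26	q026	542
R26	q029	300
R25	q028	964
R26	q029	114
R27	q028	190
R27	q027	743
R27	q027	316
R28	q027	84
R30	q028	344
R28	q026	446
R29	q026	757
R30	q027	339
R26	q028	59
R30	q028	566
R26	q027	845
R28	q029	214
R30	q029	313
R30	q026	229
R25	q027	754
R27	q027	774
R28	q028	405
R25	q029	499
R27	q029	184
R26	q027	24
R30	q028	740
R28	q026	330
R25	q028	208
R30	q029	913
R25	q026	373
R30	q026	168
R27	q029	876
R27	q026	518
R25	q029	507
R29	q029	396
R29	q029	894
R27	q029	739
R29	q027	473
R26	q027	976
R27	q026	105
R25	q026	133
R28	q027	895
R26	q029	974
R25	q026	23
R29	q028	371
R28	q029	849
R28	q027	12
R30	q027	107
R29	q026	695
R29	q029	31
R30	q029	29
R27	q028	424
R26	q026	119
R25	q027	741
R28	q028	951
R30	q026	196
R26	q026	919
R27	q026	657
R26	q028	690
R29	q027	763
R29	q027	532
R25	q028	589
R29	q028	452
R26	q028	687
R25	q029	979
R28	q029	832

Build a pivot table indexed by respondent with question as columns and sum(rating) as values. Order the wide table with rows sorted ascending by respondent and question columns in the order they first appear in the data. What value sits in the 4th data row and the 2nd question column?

With rows sorted ascending by respondent, row 4 is respondent=R28. question columns in first-appearance order: q028, q026, q027, q029; column 2 is q026.
Long rows with respondent=R28, question=q026: 230 + 446 + 330 = 1006.

1006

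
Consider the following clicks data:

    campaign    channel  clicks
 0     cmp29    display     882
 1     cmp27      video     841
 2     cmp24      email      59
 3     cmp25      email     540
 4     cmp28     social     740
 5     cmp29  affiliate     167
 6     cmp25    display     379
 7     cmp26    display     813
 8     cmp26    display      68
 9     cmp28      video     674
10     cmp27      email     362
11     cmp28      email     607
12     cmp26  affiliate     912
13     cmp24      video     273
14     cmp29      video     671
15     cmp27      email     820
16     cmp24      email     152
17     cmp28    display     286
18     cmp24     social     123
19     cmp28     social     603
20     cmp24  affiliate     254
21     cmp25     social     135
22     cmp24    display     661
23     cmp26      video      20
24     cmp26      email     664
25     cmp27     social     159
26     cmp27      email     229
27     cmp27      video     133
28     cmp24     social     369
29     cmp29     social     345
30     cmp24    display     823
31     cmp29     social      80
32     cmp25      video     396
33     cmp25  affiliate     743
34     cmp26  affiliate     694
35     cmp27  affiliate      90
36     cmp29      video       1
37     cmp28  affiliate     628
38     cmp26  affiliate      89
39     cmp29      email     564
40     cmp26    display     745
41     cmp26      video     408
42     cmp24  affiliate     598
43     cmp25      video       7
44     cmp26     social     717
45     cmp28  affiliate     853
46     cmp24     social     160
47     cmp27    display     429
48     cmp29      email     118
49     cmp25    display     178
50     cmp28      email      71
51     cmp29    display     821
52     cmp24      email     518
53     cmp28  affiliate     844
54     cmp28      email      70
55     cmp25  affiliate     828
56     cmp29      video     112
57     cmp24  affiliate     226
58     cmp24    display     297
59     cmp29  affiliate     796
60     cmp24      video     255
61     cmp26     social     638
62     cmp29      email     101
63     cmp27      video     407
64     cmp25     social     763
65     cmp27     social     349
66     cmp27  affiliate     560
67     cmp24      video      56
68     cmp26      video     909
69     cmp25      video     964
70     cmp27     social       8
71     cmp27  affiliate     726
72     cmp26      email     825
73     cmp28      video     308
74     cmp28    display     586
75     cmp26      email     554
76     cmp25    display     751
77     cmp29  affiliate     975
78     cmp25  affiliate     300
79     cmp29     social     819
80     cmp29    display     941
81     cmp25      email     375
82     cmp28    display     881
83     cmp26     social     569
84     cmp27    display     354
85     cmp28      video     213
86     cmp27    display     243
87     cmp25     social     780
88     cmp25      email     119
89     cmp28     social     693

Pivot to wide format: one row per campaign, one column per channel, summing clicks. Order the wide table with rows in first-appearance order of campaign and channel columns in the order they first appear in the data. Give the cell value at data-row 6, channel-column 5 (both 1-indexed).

1695

With rows in first-appearance order of campaign, row 6 is campaign=cmp26. channel columns in first-appearance order: display, video, email, social, affiliate; column 5 is affiliate.
Long rows with campaign=cmp26, channel=affiliate: 912 + 694 + 89 = 1695.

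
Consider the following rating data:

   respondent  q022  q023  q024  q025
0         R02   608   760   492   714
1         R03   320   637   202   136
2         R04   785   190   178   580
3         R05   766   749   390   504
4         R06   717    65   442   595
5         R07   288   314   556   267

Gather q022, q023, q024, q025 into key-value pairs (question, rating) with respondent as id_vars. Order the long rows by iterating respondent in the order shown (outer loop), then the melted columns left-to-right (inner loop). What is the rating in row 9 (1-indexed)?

24 rows total (6 × 4). Row 9: index ⌊(9-1)/4⌋ = 2 into respondent → R04; (9-1) mod 4 = 0 into the melted columns → q022.
So row 9 is (R04, q022, 785); rating = 785.

785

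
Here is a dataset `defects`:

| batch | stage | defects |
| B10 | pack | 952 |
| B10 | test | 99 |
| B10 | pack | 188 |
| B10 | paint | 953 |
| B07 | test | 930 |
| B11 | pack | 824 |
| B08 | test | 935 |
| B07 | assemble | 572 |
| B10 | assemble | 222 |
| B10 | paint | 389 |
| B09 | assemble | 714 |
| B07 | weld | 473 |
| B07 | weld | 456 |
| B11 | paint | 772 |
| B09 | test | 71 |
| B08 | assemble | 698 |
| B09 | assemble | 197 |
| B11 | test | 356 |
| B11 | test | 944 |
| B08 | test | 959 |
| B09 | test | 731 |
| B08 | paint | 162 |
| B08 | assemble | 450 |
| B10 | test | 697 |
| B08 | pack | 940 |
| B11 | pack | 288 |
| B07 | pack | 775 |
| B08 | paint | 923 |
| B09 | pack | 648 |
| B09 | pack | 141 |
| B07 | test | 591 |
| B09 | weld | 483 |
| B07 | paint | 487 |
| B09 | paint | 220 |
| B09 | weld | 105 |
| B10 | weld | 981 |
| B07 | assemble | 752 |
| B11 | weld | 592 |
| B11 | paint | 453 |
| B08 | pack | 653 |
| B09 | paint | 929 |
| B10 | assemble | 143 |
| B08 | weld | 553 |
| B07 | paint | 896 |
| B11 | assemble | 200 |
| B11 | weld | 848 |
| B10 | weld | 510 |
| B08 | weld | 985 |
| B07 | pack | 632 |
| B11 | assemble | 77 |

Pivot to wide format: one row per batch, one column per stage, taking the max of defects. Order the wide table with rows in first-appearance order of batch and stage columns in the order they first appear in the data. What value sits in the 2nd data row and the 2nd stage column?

930

With rows in first-appearance order of batch, row 2 is batch=B07. stage columns in first-appearance order: pack, test, paint, assemble, weld; column 2 is test.
Long rows with batch=B07, stage=test: max(930, 591) = 930.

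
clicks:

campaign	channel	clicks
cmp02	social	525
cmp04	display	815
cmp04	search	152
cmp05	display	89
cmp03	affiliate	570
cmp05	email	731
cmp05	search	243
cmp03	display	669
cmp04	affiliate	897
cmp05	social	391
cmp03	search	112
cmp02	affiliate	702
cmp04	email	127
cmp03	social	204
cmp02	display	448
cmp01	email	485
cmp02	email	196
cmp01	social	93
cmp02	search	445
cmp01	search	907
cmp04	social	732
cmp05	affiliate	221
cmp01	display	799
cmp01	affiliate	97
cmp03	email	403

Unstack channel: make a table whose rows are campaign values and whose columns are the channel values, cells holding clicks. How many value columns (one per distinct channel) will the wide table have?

5 distinct channel values: affiliate, social, display, search, email.

5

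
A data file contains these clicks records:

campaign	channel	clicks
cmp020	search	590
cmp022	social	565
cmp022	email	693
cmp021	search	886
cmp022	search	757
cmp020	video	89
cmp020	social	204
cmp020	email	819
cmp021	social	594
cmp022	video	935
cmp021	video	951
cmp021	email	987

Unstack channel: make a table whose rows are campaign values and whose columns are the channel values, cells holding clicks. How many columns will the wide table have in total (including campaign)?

5

1 column for campaign plus 4 distinct channel values → 5 columns.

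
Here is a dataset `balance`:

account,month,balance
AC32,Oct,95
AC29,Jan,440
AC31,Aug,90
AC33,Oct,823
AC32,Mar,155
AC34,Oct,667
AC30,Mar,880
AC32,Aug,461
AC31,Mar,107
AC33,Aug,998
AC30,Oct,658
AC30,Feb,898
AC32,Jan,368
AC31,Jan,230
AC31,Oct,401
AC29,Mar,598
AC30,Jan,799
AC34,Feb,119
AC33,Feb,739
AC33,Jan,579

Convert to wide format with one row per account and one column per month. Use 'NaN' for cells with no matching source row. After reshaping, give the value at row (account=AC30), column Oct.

658

The long row with account=AC30, month=Oct has balance=658.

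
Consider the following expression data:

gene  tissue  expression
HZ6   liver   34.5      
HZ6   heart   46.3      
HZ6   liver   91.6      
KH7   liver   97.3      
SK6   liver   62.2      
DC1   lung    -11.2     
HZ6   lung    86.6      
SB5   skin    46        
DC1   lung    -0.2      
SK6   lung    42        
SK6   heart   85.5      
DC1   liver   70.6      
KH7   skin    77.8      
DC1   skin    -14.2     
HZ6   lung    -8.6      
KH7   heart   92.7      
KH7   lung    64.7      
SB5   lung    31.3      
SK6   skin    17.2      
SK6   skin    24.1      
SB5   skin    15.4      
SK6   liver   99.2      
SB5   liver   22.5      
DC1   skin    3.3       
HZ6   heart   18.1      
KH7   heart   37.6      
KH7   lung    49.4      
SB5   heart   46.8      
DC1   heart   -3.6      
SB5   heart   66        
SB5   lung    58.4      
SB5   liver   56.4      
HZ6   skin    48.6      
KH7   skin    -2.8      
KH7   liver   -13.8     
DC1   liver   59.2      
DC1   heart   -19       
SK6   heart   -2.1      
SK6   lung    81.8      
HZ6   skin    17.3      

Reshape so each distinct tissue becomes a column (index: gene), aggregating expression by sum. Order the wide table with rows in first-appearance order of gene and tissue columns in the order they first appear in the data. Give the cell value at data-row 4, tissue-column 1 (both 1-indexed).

129.8

With rows in first-appearance order of gene, row 4 is gene=DC1. tissue columns in first-appearance order: liver, heart, lung, skin; column 1 is liver.
Long rows with gene=DC1, tissue=liver: 70.6 + 59.2 = 129.8.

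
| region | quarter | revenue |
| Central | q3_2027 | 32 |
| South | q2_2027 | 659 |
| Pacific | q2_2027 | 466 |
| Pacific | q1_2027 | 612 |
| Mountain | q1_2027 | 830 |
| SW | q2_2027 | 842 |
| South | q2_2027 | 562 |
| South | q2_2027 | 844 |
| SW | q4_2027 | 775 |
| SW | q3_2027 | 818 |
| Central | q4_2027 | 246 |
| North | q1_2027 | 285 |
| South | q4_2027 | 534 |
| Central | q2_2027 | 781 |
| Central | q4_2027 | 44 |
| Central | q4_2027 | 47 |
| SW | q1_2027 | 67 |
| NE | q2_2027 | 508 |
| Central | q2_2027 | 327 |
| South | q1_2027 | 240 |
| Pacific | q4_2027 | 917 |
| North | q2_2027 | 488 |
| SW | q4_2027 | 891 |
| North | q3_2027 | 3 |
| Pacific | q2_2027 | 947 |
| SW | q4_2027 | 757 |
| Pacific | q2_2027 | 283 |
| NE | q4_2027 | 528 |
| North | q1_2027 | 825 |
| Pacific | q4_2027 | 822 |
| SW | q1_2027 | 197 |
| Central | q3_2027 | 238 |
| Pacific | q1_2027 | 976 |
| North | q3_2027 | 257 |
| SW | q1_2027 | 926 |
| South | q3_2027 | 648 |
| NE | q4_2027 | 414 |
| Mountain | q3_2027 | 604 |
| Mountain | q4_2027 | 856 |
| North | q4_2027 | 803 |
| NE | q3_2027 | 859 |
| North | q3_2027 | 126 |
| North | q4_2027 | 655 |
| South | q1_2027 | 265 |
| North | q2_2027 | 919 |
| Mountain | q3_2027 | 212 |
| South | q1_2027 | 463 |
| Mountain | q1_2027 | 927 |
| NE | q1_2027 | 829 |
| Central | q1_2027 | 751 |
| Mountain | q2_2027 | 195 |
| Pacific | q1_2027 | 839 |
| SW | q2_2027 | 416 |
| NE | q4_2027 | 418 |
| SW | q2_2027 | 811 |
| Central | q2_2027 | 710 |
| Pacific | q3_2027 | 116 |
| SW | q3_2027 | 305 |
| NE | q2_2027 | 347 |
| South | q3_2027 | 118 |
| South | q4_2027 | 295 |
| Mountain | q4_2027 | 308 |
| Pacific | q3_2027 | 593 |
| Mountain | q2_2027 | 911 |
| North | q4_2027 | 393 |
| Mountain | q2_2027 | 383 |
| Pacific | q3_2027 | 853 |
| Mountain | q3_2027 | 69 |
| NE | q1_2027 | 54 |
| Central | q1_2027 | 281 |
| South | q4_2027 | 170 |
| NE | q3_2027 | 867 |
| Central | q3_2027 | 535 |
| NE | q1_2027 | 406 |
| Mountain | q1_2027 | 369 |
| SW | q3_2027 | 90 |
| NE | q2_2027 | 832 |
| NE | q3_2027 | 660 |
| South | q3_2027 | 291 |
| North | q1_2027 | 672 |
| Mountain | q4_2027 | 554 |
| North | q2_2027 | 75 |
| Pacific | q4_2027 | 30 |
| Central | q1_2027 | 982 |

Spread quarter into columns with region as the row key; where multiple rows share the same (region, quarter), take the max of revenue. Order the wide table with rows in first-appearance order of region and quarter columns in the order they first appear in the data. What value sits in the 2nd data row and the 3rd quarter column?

463

With rows in first-appearance order of region, row 2 is region=South. quarter columns in first-appearance order: q3_2027, q2_2027, q1_2027, q4_2027; column 3 is q1_2027.
Long rows with region=South, quarter=q1_2027: max(240, 265, 463) = 463.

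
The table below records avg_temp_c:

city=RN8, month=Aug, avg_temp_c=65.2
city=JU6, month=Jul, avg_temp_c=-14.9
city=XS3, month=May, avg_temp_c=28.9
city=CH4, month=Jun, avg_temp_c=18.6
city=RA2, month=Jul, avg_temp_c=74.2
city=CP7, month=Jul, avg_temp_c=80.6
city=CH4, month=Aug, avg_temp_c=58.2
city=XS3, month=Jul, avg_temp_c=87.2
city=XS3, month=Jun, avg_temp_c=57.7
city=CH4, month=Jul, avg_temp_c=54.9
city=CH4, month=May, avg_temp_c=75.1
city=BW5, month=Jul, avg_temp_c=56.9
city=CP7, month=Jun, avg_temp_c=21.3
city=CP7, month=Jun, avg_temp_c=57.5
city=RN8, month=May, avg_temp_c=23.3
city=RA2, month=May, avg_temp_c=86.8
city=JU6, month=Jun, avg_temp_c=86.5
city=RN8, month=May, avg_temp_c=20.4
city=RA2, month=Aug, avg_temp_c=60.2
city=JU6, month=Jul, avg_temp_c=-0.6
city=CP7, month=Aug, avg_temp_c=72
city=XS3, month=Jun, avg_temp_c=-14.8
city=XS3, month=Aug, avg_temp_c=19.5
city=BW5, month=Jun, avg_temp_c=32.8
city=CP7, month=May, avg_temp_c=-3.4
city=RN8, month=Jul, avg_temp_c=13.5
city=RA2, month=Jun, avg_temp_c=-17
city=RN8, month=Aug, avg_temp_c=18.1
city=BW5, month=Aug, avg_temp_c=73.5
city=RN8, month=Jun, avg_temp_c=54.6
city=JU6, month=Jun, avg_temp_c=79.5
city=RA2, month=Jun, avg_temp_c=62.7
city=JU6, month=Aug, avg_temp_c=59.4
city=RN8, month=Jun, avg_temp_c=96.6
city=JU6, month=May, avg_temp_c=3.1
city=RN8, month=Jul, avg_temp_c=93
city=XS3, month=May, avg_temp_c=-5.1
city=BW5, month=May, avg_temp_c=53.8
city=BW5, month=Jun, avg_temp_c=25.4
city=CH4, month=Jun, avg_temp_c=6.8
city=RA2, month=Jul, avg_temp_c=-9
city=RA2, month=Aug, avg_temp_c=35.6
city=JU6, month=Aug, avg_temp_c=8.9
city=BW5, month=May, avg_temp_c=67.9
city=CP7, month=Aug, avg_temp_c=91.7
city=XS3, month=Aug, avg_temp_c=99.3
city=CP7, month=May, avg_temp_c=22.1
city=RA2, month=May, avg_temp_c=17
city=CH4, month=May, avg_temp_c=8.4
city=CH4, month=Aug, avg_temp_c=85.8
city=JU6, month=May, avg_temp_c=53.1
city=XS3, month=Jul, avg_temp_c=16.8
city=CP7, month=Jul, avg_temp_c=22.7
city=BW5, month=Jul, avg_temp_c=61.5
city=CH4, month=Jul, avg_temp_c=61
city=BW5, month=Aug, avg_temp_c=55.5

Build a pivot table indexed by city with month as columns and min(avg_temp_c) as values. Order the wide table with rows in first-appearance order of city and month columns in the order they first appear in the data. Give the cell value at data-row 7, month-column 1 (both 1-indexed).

55.5

With rows in first-appearance order of city, row 7 is city=BW5. month columns in first-appearance order: Aug, Jul, May, Jun; column 1 is Aug.
Long rows with city=BW5, month=Aug: min(73.5, 55.5) = 55.5.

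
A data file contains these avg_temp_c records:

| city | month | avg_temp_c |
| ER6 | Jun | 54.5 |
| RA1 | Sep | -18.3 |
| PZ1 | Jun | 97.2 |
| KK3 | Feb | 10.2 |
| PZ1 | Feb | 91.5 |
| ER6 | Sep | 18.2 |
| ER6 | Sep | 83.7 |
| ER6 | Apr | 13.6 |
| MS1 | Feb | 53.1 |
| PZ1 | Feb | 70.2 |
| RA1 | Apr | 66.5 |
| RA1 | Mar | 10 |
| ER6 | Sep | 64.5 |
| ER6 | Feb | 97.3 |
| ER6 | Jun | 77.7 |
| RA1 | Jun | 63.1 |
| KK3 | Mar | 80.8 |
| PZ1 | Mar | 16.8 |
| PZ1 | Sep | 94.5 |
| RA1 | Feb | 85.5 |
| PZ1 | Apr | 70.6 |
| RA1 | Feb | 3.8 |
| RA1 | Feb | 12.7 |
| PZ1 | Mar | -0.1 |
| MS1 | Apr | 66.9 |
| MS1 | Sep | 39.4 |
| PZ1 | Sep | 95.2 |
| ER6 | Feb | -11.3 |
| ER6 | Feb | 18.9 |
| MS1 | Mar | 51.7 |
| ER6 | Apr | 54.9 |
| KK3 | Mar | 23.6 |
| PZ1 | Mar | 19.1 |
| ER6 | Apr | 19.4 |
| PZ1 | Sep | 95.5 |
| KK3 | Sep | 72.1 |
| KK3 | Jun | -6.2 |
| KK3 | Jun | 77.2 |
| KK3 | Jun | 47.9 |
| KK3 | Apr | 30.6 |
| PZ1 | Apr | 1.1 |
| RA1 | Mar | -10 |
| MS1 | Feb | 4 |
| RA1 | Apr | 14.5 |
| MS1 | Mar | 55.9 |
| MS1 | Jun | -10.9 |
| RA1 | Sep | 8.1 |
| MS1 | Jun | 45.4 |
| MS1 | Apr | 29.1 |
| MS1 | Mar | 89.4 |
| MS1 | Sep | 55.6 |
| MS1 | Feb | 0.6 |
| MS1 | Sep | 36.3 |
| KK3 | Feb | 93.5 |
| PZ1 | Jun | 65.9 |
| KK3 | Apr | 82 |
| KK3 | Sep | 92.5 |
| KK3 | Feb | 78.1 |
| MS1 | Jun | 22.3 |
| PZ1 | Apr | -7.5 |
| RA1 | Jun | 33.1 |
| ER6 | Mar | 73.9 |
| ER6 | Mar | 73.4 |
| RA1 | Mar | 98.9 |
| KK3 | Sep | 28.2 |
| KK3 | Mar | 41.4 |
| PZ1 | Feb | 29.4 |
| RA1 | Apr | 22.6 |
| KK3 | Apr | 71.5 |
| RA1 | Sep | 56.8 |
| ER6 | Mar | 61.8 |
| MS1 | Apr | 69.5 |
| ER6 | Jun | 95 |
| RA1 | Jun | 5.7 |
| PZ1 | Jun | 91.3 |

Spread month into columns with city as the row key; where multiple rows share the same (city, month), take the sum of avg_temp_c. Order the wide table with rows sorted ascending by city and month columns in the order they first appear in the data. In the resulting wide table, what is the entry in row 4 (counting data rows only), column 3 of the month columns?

With rows sorted ascending by city, row 4 is city=PZ1. month columns in first-appearance order: Jun, Sep, Feb, Apr, Mar; column 3 is Feb.
Long rows with city=PZ1, month=Feb: 91.5 + 70.2 + 29.4 = 191.1.

191.1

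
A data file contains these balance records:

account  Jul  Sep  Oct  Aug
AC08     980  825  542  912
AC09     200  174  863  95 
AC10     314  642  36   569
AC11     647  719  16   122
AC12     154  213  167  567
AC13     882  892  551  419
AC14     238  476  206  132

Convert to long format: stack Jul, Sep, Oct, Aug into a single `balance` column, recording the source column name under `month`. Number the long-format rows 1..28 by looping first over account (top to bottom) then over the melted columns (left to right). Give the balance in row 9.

28 rows total (7 × 4). Row 9: index ⌊(9-1)/4⌋ = 2 into account → AC10; (9-1) mod 4 = 0 into the melted columns → Jul.
So row 9 is (AC10, Jul, 314); balance = 314.

314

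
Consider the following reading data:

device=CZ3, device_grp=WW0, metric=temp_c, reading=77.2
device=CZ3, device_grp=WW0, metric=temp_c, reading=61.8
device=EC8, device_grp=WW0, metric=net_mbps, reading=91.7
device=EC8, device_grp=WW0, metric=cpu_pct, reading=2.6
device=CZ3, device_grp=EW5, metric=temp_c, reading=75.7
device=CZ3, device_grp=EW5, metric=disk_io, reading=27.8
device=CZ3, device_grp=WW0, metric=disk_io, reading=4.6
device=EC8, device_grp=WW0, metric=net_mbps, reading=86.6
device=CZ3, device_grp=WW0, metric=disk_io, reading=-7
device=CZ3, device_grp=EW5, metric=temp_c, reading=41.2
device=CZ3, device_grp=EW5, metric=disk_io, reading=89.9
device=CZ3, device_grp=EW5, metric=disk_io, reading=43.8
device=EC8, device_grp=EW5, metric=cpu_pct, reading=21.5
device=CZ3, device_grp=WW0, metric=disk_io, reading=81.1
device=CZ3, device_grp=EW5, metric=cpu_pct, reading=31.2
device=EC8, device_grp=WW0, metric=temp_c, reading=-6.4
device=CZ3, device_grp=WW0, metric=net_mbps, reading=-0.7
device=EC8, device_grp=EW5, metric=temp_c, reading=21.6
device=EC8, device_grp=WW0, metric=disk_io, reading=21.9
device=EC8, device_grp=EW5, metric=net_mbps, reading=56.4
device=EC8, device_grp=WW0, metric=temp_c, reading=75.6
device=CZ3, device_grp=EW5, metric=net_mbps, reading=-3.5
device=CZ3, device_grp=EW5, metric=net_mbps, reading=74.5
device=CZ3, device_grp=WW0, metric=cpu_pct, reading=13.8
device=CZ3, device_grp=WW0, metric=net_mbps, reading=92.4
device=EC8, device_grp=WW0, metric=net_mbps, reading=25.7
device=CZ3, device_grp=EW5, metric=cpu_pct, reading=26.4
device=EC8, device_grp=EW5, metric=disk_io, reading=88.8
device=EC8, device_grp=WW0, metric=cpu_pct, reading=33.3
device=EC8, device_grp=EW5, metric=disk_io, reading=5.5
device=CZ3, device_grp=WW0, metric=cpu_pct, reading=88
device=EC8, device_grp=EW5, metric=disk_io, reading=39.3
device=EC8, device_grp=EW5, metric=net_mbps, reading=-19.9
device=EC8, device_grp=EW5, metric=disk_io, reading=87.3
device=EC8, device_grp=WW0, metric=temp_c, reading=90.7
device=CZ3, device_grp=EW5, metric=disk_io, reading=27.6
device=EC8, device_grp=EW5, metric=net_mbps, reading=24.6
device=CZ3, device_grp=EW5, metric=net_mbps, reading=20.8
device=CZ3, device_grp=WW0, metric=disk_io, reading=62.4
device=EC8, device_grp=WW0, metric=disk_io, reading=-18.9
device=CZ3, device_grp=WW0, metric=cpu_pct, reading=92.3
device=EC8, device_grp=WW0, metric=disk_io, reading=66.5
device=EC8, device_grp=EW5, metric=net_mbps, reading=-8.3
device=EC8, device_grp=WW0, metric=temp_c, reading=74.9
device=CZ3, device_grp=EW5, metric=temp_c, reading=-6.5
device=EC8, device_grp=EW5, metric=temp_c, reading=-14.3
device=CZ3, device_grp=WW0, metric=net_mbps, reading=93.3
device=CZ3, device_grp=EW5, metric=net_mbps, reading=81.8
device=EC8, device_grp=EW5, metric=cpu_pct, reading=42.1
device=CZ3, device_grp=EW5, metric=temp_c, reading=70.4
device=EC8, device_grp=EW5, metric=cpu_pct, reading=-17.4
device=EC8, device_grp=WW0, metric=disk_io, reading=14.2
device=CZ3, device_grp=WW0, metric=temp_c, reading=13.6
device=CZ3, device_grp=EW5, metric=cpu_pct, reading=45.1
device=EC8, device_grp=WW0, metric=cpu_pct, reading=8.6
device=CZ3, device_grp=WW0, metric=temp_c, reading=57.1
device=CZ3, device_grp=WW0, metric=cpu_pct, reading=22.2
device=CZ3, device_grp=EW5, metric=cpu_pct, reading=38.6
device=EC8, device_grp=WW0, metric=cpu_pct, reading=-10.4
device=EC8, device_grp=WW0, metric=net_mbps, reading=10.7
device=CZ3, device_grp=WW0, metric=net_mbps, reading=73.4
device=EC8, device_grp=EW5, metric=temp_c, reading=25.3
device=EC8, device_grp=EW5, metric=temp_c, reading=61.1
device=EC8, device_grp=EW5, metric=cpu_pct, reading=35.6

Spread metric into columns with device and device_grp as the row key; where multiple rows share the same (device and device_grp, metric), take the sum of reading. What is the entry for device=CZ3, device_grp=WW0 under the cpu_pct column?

Rows with device=CZ3, device_grp=WW0 and metric=cpu_pct: reading values are 13.8, 88, 92.3, 22.2.
13.8 + 88 + 92.3 + 22.2 = 216.3.

216.3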